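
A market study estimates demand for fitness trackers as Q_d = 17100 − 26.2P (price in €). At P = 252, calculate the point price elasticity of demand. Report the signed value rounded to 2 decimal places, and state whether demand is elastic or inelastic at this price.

-0.63; inelastic

dQ_d/dP = −26.2. At P = 252, Q_d = 17100 − 26.2(252) = 10497.6.
Ed = (dQ_d/dP)·(P/Q_d) = −26.2 × (252/10497.6) = -0.6289…
|Ed| = 0.63 < 1, so demand is inelastic.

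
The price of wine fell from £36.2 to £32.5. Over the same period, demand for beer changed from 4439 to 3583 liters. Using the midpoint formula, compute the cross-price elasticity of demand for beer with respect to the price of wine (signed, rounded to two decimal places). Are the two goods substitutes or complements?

1.98; substitutes

%ΔQ_{beer} = (3583 − 4439)/avg = -856/4011 = -0.213413…
%ΔP_{wine} = (32.5 − 36.2)/avg = -3.7/34.35 = -0.107714…
E_cross = (-856/4011) / (-3.7/34.35) = 1.9812…
E_cross > 0 ⇒ the goods are substitutes.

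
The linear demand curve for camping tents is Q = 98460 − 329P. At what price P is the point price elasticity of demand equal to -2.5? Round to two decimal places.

213.76

Ed = −329P/(98460 − 329P). Set this equal to -2.5:
329P = 2.5·(98460 − 329P) ⇒ 329P(1 + 2.5) = 2.5·98460
P = 2.5·98460 / (329·3.5) = 213.7646…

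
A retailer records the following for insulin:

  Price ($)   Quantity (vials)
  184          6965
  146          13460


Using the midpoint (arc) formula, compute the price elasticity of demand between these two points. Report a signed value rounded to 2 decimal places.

-2.76

%ΔQ = (13460 − 6965) / [(6965 + 13460)/2] = 6495/10212.5 = 0.635985…
%ΔP = (146 − 184) / [(184 + 146)/2] = -38/165 = -0.230303…
Arc Ed = %ΔQ / %ΔP = (6495/10212.5) / (-38/165) = -2.7615…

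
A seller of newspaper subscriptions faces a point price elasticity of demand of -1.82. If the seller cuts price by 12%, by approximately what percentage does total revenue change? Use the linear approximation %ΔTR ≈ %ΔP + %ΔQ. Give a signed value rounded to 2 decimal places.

+9.84%

%ΔQ ≈ Ed × %ΔP = (-1.82) × (-12%) = +21.8400%
%ΔTR ≈ %ΔP + %ΔQ = (-12%) + (+21.8400%) = +9.8400%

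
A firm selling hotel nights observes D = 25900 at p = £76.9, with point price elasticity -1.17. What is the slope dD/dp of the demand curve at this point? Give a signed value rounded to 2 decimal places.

Ed = (dD/dp)·(p/D) ⇒ dD/dp = Ed·D/p = (-1.17)·25900/76.9 = -394.0572…

-394.06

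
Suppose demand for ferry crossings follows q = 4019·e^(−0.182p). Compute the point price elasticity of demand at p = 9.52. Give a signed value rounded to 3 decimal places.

dq/dp = −0.182·q = -129.334. At p = 9.52, q = 710.628.
Ed = (dq/dp)·(p/q) = (-129.334) × (9.52/710.628) = -1.73264

-1.733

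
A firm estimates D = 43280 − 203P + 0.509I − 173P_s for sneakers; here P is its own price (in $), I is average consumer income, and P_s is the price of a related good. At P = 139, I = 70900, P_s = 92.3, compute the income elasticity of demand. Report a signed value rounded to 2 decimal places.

At the given values, D = 43280 − 203(139) + 0.509(70900) − 173(92.3) = 35183.2.
∂D/∂I = 0.509.
E = (0.509) × (70900/35183.2) = 1.0257…

1.03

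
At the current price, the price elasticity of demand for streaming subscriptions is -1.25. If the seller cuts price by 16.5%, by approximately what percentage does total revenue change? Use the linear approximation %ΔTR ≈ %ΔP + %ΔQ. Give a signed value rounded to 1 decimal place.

+4.1%

%ΔQ ≈ Ed × %ΔP = (-1.25) × (-16.5%) = +20.6250%
%ΔTR ≈ %ΔP + %ΔQ = (-16.5%) + (+20.6250%) = +4.1250%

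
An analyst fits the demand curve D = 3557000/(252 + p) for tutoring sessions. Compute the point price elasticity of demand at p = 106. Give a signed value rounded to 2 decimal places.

dD/dp = −3557000/(252 + p)² = -27.7535. At p = 106, D = 9935.75.
Ed = (dD/dp)·(p/D) = (-27.7535) × (106/9935.75) = -0.2960…

-0.30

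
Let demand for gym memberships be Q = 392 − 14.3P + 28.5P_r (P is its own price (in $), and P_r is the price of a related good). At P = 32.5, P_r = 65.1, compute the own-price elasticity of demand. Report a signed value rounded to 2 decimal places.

At the given values, Q = 392 − 14.3(32.5) + 28.5(65.1) = 1782.6.
∂Q/∂P = −14.3.
E = (-14.3) × (32.5/1782.6) = -0.2607…

-0.26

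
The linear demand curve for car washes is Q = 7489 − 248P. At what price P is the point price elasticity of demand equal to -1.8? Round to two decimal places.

Ed = −248P/(7489 − 248P). Set this equal to -1.8:
248P = 1.8·(7489 − 248P) ⇒ 248P(1 + 1.8) = 1.8·7489
P = 1.8·7489 / (248·2.8) = 19.4127…

19.41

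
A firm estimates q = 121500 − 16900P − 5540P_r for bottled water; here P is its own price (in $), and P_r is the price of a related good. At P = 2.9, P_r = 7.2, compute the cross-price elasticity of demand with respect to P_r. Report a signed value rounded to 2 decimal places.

At the given values, q = 121500 − 16900(2.9) − 5540(7.2) = 32602.
∂q/∂P_r = -5540.
E = (-5540) × (7.2/32602) = -1.2234…

-1.22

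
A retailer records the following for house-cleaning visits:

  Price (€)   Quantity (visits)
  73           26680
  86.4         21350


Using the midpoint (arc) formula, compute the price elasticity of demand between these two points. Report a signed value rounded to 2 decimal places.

%ΔQ = (21350 − 26680) / [(26680 + 21350)/2] = -5330/24015 = -0.221944…
%ΔP = (86.4 − 73) / [(73 + 86.4)/2] = 13.4/79.7 = 0.168130…
Arc Ed = %ΔQ / %ΔP = (-5330/24015) / (13.4/79.7) = -1.3200…

-1.32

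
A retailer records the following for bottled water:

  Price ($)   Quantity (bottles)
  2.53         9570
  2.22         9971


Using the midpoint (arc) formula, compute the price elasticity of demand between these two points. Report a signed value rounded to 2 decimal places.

%ΔQ = (9971 − 9570) / [(9570 + 9971)/2] = 401/9770.5 = 0.041041…
%ΔP = (2.22 − 2.53) / [(2.53 + 2.22)/2] = -0.31/2.375 = -0.130526…
Arc Ed = %ΔQ / %ΔP = (401/9770.5) / (-0.31/2.375) = -0.3144…

-0.31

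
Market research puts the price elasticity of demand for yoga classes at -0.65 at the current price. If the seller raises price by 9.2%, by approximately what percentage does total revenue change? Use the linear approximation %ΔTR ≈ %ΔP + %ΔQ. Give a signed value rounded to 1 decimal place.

%ΔQ ≈ Ed × %ΔP = (-0.65) × (+9.2%) = -5.9800%
%ΔTR ≈ %ΔP + %ΔQ = (+9.2%) + (-5.9800%) = +3.2200%

+3.2%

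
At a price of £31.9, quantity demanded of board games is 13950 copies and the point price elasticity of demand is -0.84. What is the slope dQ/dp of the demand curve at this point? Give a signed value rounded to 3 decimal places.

-367.335

Ed = (dQ/dp)·(p/Q) ⇒ dQ/dp = Ed·Q/p = (-0.84)·13950/31.9 = -367.33542…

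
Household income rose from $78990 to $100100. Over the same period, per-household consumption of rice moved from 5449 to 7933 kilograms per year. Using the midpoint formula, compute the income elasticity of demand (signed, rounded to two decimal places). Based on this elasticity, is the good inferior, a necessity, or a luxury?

1.57; luxury

%ΔQ = (7933 − 5449)/[( 5449 + 7933)/2] = 2484/6691 = 0.371244…
%ΔIncome = (100100 − 78990)/[( 78990 + 100100)/2] = 21110/89545 = 0.235747…
E_income = (2484/6691) / (21110/89545) = 1.5747…
E_income > 1 ⇒ normal good, luxury.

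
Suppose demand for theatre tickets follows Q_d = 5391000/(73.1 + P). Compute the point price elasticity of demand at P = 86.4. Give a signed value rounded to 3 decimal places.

dQ_d/dP = −5391000/(73.1 + P)² = -211.908. At P = 86.4, Q_d = 33799.4.
Ed = (dQ_d/dP)·(P/Q_d) = (-211.908) × (86.4/33799.4) = -0.54169…

-0.542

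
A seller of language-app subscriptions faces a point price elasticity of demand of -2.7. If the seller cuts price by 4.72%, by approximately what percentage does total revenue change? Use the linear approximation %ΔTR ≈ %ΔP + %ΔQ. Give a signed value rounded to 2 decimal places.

+8.02%

%ΔQ ≈ Ed × %ΔP = (-2.7) × (-4.72%) = +12.7440%
%ΔTR ≈ %ΔP + %ΔQ = (-4.72%) + (+12.7440%) = +8.0240%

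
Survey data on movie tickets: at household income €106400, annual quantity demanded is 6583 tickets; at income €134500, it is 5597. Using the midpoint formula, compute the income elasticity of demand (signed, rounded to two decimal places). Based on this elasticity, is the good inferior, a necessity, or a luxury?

-0.69; inferior

%ΔQ = (5597 − 6583)/[( 6583 + 5597)/2] = -986/6090 = -0.161904…
%ΔIncome = (134500 − 106400)/[( 106400 + 134500)/2] = 28100/120450 = 0.233291…
E_income = (-986/6090) / (28100/120450) = -0.6940…
E_income < 0 ⇒ inferior good.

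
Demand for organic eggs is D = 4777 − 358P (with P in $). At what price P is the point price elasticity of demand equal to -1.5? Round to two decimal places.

Ed = −358P/(4777 − 358P). Set this equal to -1.5:
358P = 1.5·(4777 − 358P) ⇒ 358P(1 + 1.5) = 1.5·4777
P = 1.5·4777 / (358·2.5) = 8.0061…

8.01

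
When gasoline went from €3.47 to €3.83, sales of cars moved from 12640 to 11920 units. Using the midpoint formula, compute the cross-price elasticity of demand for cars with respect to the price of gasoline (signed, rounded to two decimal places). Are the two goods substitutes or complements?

-0.59; complements

%ΔQ_{cars} = (11920 − 12640)/avg = -720/12280 = -0.058631…
%ΔP_{gasoline} = (3.83 − 3.47)/avg = 0.36/3.65 = 0.098630…
E_cross = (-720/12280) / (0.36/3.65) = -0.5944…
E_cross < 0 ⇒ the goods are complements.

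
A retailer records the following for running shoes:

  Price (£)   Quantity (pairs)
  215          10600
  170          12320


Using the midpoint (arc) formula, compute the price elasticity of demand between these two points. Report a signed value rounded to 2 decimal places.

-0.64

%ΔQ = (12320 − 10600) / [(10600 + 12320)/2] = 1720/11460 = 0.150087…
%ΔP = (170 − 215) / [(215 + 170)/2] = -45/192.5 = -0.233766…
Arc Ed = %ΔQ / %ΔP = (1720/11460) / (-45/192.5) = -0.6420…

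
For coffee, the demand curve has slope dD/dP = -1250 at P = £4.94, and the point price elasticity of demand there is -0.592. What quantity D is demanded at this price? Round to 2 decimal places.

10430.74

Ed = (dD/dP)·(P/D) ⇒ D = (dD/dP)·P/Ed = (-1250)·4.94/(-0.592) = 10430.7432…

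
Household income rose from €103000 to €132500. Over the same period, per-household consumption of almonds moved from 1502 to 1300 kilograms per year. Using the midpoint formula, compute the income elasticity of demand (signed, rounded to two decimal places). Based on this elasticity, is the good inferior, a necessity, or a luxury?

-0.58; inferior

%ΔQ = (1300 − 1502)/[( 1502 + 1300)/2] = -202/1401 = -0.144182…
%ΔIncome = (132500 − 103000)/[( 103000 + 132500)/2] = 29500/117750 = 0.250530…
E_income = (-202/1401) / (29500/117750) = -0.5755…
E_income < 0 ⇒ inferior good.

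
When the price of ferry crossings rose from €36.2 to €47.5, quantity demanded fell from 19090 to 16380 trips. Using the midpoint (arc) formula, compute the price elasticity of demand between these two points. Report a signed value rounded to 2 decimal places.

%ΔQ = (16380 − 19090) / [(19090 + 16380)/2] = -2710/17735 = -0.152805…
%ΔP = (47.5 − 36.2) / [(36.2 + 47.5)/2] = 11.3/41.85 = 0.270011…
Arc Ed = %ΔQ / %ΔP = (-2710/17735) / (11.3/41.85) = -0.5659…

-0.57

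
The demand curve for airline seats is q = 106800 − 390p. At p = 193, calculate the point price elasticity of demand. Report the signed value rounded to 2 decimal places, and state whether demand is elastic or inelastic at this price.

dq/dp = −390. At p = 193, q = 106800 − 390(193) = 31530.
Ed = (dq/dp)·(p/q) = −390 × (193/31530) = -2.3872…
|Ed| = 2.39 > 1, so demand is elastic.

-2.39; elastic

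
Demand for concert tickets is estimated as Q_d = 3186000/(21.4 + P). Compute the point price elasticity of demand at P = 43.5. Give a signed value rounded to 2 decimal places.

dQ_d/dP = −3186000/(21.4 + P)² = -756.408. At P = 43.5, Q_d = 49090.9.
Ed = (dQ_d/dP)·(P/Q_d) = (-756.408) × (43.5/49090.9) = -0.6702…

-0.67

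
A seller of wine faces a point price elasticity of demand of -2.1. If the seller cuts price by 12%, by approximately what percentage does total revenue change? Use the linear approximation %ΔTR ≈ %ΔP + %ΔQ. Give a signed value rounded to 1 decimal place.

%ΔQ ≈ Ed × %ΔP = (-2.1) × (-12%) = +25.2000%
%ΔTR ≈ %ΔP + %ΔQ = (-12%) + (+25.2000%) = +13.2000%

+13.2%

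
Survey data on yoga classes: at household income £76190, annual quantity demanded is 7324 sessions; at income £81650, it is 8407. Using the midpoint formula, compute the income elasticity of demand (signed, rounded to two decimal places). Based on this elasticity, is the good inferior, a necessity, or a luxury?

1.99; luxury

%ΔQ = (8407 − 7324)/[( 7324 + 8407)/2] = 1083/7865.5 = 0.137689…
%ΔIncome = (81650 − 76190)/[( 76190 + 81650)/2] = 5460/78920 = 0.069183…
E_income = (1083/7865.5) / (5460/78920) = 1.9901…
E_income > 1 ⇒ normal good, luxury.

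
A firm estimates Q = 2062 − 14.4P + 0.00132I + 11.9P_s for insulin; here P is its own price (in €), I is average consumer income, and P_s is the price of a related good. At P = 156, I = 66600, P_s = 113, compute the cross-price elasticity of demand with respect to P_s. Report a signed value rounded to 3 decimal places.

1.077

At the given values, Q = 2062 − 14.4(156) + 0.00132(66600) + 11.9(113) = 1248.212.
∂Q/∂P_s = 11.9.
E = (11.9) × (113/1248.212) = 1.07730…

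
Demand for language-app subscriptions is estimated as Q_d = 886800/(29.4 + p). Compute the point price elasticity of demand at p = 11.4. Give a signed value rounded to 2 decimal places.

-0.28

dQ_d/dp = −886800/(29.4 + p)² = -532.728. At p = 11.4, Q_d = 21735.3.
Ed = (dQ_d/dp)·(p/Q_d) = (-532.728) × (11.4/21735.3) = -0.2794…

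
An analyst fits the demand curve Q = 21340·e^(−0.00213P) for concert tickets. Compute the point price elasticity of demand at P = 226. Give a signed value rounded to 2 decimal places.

dQ/dP = −0.00213·Q = -28.0875. At P = 226, Q = 13186.6.
Ed = (dQ/dP)·(P/Q) = (-28.0875) × (226/13186.6) = -0.4813…

-0.48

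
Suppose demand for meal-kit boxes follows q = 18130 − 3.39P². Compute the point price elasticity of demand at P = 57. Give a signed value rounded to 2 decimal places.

-3.10

dq/dP = −2·3.39·P = -386.46. At P = 57, q = 7115.89.
Ed = (dq/dP)·(P/q) = (-386.46) × (57/7115.89) = -3.0956…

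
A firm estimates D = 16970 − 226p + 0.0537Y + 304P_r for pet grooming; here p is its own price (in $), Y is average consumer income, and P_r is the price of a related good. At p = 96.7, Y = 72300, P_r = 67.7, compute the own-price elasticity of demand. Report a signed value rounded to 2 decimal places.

-1.12

At the given values, D = 16970 − 226(96.7) + 0.0537(72300) + 304(67.7) = 19579.11.
∂D/∂p = −226.
E = (-226) × (96.7/19579.11) = -1.1161…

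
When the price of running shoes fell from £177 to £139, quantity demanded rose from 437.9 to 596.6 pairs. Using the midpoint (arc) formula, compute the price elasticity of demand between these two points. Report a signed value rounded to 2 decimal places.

%ΔQ = (596.6 − 437.9) / [(437.9 + 596.6)/2] = 158.7/517.25 = 0.306814…
%ΔP = (139 − 177) / [(177 + 139)/2] = -38/158 = -0.240506…
Arc Ed = %ΔQ / %ΔP = (158.7/517.25) / (-38/158) = -1.2757…

-1.28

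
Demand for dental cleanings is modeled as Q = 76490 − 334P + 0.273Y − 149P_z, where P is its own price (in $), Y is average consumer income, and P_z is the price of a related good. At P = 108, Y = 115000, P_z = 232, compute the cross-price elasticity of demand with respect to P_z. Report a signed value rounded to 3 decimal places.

At the given values, Q = 76490 − 334(108) + 0.273(115000) − 149(232) = 37245.
∂Q/∂P_z = -149.
E = (-149) × (232/37245) = -0.92812…

-0.928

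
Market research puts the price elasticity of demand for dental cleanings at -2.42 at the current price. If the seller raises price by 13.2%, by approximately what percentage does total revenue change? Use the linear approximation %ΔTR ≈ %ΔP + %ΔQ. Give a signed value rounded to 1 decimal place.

-18.7%

%ΔQ ≈ Ed × %ΔP = (-2.42) × (+13.2%) = -31.9440%
%ΔTR ≈ %ΔP + %ΔQ = (+13.2%) + (-31.9440%) = -18.7440%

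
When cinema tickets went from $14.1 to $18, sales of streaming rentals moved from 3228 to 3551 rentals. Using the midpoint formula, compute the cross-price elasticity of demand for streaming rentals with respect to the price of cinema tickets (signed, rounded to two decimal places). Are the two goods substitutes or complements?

0.39; substitutes

%ΔQ_{streaming rentals} = (3551 − 3228)/avg = 323/3389.5 = 0.095294…
%ΔP_{cinema tickets} = (18 − 14.1)/avg = 3.9/16.05 = 0.242990…
E_cross = (323/3389.5) / (3.9/16.05) = 0.3921…
E_cross > 0 ⇒ the goods are substitutes.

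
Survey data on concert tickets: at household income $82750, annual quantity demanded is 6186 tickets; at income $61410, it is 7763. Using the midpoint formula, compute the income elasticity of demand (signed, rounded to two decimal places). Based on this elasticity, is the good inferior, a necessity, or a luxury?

%ΔQ = (7763 − 6186)/[( 6186 + 7763)/2] = 1577/6974.5 = 0.226109…
%ΔIncome = (61410 − 82750)/[( 82750 + 61410)/2] = -21340/72080 = -0.296059…
E_income = (1577/6974.5) / (-21340/72080) = -0.7637…
E_income < 0 ⇒ inferior good.

-0.76; inferior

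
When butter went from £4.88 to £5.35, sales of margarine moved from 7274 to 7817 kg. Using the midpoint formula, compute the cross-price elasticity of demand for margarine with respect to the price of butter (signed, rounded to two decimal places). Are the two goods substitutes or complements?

%ΔQ_{margarine} = (7817 − 7274)/avg = 543/7545.5 = 0.071963…
%ΔP_{butter} = (5.35 − 4.88)/avg = 0.47/5.115 = 0.091886…
E_cross = (543/7545.5) / (0.47/5.115) = 0.7831…
E_cross > 0 ⇒ the goods are substitutes.

0.78; substitutes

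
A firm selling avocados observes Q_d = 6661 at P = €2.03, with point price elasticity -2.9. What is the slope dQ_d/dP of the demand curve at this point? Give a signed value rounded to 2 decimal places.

-9515.71

Ed = (dQ_d/dP)·(P/Q_d) ⇒ dQ_d/dP = Ed·Q_d/P = (-2.9)·6661/2.03 = -9515.7142…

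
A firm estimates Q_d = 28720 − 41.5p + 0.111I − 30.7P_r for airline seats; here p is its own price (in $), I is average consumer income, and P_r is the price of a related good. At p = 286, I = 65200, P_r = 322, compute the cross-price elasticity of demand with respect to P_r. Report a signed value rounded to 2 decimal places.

-0.70

At the given values, Q_d = 28720 − 41.5(286) + 0.111(65200) − 30.7(322) = 14202.8.
∂Q_d/∂P_r = -30.7.
E = (-30.7) × (322/14202.8) = -0.6960…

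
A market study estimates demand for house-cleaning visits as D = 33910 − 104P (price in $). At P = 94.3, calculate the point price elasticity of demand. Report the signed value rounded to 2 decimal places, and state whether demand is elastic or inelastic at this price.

dD/dP = −104. At P = 94.3, D = 33910 − 104(94.3) = 24102.8.
Ed = (dD/dP)·(P/D) = −104 × (94.3/24102.8) = -0.4068…
|Ed| = 0.41 < 1, so demand is inelastic.

-0.41; inelastic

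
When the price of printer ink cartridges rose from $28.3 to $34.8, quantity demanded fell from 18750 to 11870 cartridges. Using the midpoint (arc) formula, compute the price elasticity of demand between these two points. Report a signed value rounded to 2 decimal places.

%ΔQ = (11870 − 18750) / [(18750 + 11870)/2] = -6880/15310 = -0.449379…
%ΔP = (34.8 − 28.3) / [(28.3 + 34.8)/2] = 6.5/31.55 = 0.206022…
Arc Ed = %ΔQ / %ΔP = (-6880/15310) / (6.5/31.55) = -2.1812…

-2.18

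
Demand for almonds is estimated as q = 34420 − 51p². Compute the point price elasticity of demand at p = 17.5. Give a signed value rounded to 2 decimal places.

-1.66

dq/dp = −2·51·p = -1785. At p = 17.5, q = 18801.25.
Ed = (dq/dp)·(p/q) = (-1785) × (17.5/18801.25) = -1.6614…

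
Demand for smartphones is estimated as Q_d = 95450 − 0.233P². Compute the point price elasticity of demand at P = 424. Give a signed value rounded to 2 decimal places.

dQ_d/dP = −2·0.233·P = -197.584. At P = 424, Q_d = 53562.192.
Ed = (dQ_d/dP)·(P/Q_d) = (-197.584) × (424/53562.192) = -1.5640…

-1.56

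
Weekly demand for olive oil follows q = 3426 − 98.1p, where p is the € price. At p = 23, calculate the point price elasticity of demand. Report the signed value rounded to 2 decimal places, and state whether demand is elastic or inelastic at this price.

dq/dp = −98.1. At p = 23, q = 3426 − 98.1(23) = 1169.7.
Ed = (dq/dp)·(p/q) = −98.1 × (23/1169.7) = -1.9289…
|Ed| = 1.93 > 1, so demand is elastic.

-1.93; elastic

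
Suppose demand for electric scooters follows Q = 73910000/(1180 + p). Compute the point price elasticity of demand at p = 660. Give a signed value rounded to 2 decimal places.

dQ/dp = −73910000/(1180 + p)² = -21.8307. At p = 660, Q = 40168.5.
Ed = (dQ/dp)·(p/Q) = (-21.8307) × (660/40168.5) = -0.3586…

-0.36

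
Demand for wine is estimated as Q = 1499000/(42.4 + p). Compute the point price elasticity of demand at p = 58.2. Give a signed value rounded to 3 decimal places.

-0.579

dQ/dp = −1499000/(42.4 + p)² = -148.117. At p = 58.2, Q = 14900.6.
Ed = (dQ/dp)·(p/Q) = (-148.117) × (58.2/14900.6) = -0.57852…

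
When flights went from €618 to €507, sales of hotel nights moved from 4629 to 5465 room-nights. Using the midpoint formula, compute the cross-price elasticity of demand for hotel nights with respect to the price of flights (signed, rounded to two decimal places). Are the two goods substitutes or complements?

%ΔQ_{hotel nights} = (5465 − 4629)/avg = 836/5047 = 0.165642…
%ΔP_{flights} = (507 − 618)/avg = -111/562.5 = -0.197333…
E_cross = (836/5047) / (-111/562.5) = -0.8394…
E_cross < 0 ⇒ the goods are complements.

-0.84; complements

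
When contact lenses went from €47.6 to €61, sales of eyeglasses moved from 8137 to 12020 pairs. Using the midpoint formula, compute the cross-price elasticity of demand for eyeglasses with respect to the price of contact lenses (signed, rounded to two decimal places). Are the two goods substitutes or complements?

1.56; substitutes

%ΔQ_{eyeglasses} = (12020 − 8137)/avg = 3883/10078.5 = 0.385275…
%ΔP_{contact lenses} = (61 − 47.6)/avg = 13.4/54.3 = 0.246777…
E_cross = (3883/10078.5) / (13.4/54.3) = 1.5612…
E_cross > 0 ⇒ the goods are substitutes.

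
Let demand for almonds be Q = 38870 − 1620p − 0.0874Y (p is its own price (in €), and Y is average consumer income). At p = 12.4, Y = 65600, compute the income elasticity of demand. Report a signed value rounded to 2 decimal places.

At the given values, Q = 38870 − 1620(12.4) − 0.0874(65600) = 13048.56.
∂Q/∂Y = -0.0874.
E = (-0.0874) × (65600/13048.56) = -0.4393…

-0.44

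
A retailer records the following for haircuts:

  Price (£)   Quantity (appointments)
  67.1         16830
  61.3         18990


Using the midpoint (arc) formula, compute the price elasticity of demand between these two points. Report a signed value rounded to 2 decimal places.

%ΔQ = (18990 − 16830) / [(16830 + 18990)/2] = 2160/17910 = 0.120603…
%ΔP = (61.3 − 67.1) / [(67.1 + 61.3)/2] = -5.8/64.2 = -0.090342…
Arc Ed = %ΔQ / %ΔP = (2160/17910) / (-5.8/64.2) = -1.3349…

-1.33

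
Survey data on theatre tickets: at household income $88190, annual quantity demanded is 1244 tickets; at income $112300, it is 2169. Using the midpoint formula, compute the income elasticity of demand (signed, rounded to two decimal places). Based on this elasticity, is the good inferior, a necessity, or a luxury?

%ΔQ = (2169 − 1244)/[( 1244 + 2169)/2] = 925/1706.5 = 0.542045…
%ΔIncome = (112300 − 88190)/[( 88190 + 112300)/2] = 24110/100245 = 0.240510…
E_income = (925/1706.5) / (24110/100245) = 2.2537…
E_income > 1 ⇒ normal good, luxury.

2.25; luxury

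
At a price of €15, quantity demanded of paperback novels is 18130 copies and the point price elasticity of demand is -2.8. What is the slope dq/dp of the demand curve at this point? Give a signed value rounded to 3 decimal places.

-3384.267

Ed = (dq/dp)·(p/q) ⇒ dq/dp = Ed·q/p = (-2.8)·18130/15 = -3384.26666…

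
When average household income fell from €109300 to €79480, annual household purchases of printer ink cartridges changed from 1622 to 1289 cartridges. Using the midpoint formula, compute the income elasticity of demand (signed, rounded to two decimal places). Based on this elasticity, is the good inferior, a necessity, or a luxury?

%ΔQ = (1289 − 1622)/[( 1622 + 1289)/2] = -333/1455.5 = -0.228787…
%ΔIncome = (79480 − 109300)/[( 109300 + 79480)/2] = -29820/94390 = -0.315923…
E_income = (-333/1455.5) / (-29820/94390) = 0.7241…
0 < E_income < 1 ⇒ normal good, necessity.

0.72; necessity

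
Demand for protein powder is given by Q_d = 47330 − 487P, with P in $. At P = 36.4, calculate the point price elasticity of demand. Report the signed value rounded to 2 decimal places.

-0.60

dQ_d/dP = −487. At P = 36.4, Q_d = 47330 − 487(36.4) = 29603.2.
Ed = (dQ_d/dP)·(P/Q_d) = −487 × (36.4/29603.2) = -0.5988…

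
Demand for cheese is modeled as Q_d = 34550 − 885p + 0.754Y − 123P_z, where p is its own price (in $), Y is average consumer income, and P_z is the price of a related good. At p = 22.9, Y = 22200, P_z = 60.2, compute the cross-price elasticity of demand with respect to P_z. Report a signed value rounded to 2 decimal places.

At the given values, Q_d = 34550 − 885(22.9) + 0.754(22200) − 123(60.2) = 23617.7.
∂Q_d/∂P_z = -123.
E = (-123) × (60.2/23617.7) = -0.3135…

-0.31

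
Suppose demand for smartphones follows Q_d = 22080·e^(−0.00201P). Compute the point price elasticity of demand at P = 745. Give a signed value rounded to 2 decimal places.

dQ_d/dP = −0.00201·Q_d = -9.92798. At P = 745, Q_d = 4939.29.
Ed = (dQ_d/dP)·(P/Q_d) = (-9.92798) × (745/4939.29) = -1.4974…

-1.50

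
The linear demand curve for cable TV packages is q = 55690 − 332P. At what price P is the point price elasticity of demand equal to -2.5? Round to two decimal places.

119.81

Ed = −332P/(55690 − 332P). Set this equal to -2.5:
332P = 2.5·(55690 − 332P) ⇒ 332P(1 + 2.5) = 2.5·55690
P = 2.5·55690 / (332·3.5) = 119.8149…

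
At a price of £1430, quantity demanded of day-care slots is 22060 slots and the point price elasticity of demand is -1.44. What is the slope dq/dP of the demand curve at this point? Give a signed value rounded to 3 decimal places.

-22.214

Ed = (dq/dP)·(P/q) ⇒ dq/dP = Ed·q/P = (-1.44)·22060/1430 = -22.21426…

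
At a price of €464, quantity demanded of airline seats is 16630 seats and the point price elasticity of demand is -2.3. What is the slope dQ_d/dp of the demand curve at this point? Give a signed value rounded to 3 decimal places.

Ed = (dQ_d/dp)·(p/Q_d) ⇒ dQ_d/dp = Ed·Q_d/p = (-2.3)·16630/464 = -82.43318…

-82.433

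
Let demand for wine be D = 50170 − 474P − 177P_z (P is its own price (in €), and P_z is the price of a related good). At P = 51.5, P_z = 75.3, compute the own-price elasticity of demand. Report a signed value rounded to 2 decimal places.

-1.96

At the given values, D = 50170 − 474(51.5) − 177(75.3) = 12430.9.
∂D/∂P = −474.
E = (-474) × (51.5/12430.9) = -1.9637…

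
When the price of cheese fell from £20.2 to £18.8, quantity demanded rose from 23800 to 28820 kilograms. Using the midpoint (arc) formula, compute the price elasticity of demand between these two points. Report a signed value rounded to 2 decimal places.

-2.66

%ΔQ = (28820 − 23800) / [(23800 + 28820)/2] = 5020/26310 = 0.190801…
%ΔP = (18.8 − 20.2) / [(20.2 + 18.8)/2] = -1.4/19.5 = -0.071794…
Arc Ed = %ΔQ / %ΔP = (5020/26310) / (-1.4/19.5) = -2.6575…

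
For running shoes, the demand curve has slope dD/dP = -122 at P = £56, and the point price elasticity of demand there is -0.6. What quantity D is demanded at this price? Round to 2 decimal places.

11386.67

Ed = (dD/dP)·(P/D) ⇒ D = (dD/dP)·P/Ed = (-122)·56/(-0.6) = 11386.6666…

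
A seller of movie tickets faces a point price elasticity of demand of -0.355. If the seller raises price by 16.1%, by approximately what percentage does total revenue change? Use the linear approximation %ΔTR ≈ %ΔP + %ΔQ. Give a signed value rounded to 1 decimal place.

%ΔQ ≈ Ed × %ΔP = (-0.355) × (+16.1%) = -5.7155%
%ΔTR ≈ %ΔP + %ΔQ = (+16.1%) + (-5.7155%) = +10.3845%

+10.4%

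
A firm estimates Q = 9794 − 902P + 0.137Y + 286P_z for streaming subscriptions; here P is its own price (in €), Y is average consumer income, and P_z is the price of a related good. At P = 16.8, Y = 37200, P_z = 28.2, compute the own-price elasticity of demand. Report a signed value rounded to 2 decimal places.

At the given values, Q = 9794 − 902(16.8) + 0.137(37200) + 286(28.2) = 7802.
∂Q/∂P = −902.
E = (-902) × (16.8/7802) = -1.9422…

-1.94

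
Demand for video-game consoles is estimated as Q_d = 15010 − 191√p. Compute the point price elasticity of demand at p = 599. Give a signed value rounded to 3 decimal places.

-0.226

dQ_d/dp = −191/(2√p) = -3.90202. At p = 599, Q_d = 10335.4.
Ed = (dQ_d/dp)·(p/Q_d) = (-3.90202) × (599/10335.4) = -0.22614…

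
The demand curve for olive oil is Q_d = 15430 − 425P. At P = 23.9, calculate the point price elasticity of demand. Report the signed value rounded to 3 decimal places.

-1.927

dQ_d/dP = −425. At P = 23.9, Q_d = 15430 − 425(23.9) = 5272.5.
Ed = (dQ_d/dP)·(P/Q_d) = −425 × (23.9/5272.5) = -1.92650…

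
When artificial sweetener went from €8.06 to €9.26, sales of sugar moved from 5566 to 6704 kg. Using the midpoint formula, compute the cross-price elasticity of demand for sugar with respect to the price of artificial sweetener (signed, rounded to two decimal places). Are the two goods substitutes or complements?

1.34; substitutes

%ΔQ_{sugar} = (6704 − 5566)/avg = 1138/6135 = 0.185493…
%ΔP_{artificial sweetener} = (9.26 − 8.06)/avg = 1.2/8.66 = 0.138568…
E_cross = (1138/6135) / (1.2/8.66) = 1.3386…
E_cross > 0 ⇒ the goods are substitutes.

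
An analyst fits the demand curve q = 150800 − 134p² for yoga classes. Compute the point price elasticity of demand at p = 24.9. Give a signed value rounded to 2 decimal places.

-2.45

dq/dp = −2·134·p = -6673.2. At p = 24.9, q = 67718.66.
Ed = (dq/dp)·(p/q) = (-6673.2) × (24.9/67718.66) = -2.4537…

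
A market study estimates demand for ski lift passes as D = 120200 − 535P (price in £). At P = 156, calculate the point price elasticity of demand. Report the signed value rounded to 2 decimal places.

-2.27

dD/dP = −535. At P = 156, D = 120200 − 535(156) = 36740.
Ed = (dD/dP)·(P/D) = −535 × (156/36740) = -2.2716…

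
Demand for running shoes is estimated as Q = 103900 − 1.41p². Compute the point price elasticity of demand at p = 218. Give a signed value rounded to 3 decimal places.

-3.633

dQ/dp = −2·1.41·p = -614.76. At p = 218, Q = 36891.16.
Ed = (dQ/dp)·(p/Q) = (-614.76) × (218/36891.16) = -3.63278…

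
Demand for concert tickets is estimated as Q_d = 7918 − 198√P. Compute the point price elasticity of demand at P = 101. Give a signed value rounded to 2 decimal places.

dQ_d/dP = −198/(2√P) = -9.85087. At P = 101, Q_d = 5928.12.
Ed = (dQ_d/dP)·(P/Q_d) = (-9.85087) × (101/5928.12) = -0.1678…

-0.17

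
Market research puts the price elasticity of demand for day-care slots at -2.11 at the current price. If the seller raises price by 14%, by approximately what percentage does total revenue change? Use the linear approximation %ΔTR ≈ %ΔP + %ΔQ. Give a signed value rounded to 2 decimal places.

-15.54%

%ΔQ ≈ Ed × %ΔP = (-2.11) × (+14%) = -29.5400%
%ΔTR ≈ %ΔP + %ΔQ = (+14%) + (-29.5400%) = -15.5400%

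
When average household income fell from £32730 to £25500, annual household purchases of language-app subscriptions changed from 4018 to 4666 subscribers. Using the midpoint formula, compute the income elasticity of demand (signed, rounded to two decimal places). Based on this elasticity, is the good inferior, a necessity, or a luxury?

-0.60; inferior

%ΔQ = (4666 − 4018)/[( 4018 + 4666)/2] = 648/4342 = 0.149239…
%ΔIncome = (25500 − 32730)/[( 32730 + 25500)/2] = -7230/29115 = -0.248325…
E_income = (648/4342) / (-7230/29115) = -0.6009…
E_income < 0 ⇒ inferior good.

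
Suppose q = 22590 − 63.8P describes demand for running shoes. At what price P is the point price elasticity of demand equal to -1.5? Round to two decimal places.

212.45

Ed = −63.8P/(22590 − 63.8P). Set this equal to -1.5:
63.8P = 1.5·(22590 − 63.8P) ⇒ 63.8P(1 + 1.5) = 1.5·22590
P = 1.5·22590 / (63.8·2.5) = 212.4451…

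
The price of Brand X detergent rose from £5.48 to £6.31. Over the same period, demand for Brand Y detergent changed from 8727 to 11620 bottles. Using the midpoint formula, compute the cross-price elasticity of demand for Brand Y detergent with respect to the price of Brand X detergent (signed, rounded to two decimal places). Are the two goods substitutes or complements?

2.02; substitutes

%ΔQ_{Brand Y detergent} = (11620 − 8727)/avg = 2893/10173.5 = 0.284366…
%ΔP_{Brand X detergent} = (6.31 − 5.48)/avg = 0.83/5.895 = 0.140797…
E_cross = (2893/10173.5) / (0.83/5.895) = 2.0196…
E_cross > 0 ⇒ the goods are substitutes.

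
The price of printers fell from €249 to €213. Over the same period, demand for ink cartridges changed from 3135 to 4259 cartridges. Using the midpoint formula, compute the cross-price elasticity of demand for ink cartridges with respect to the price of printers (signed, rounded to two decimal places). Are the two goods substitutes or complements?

%ΔQ_{ink cartridges} = (4259 − 3135)/avg = 1124/3697 = 0.304030…
%ΔP_{printers} = (213 − 249)/avg = -36/231 = -0.155844…
E_cross = (1124/3697) / (-36/231) = -1.9508…
E_cross < 0 ⇒ the goods are complements.

-1.95; complements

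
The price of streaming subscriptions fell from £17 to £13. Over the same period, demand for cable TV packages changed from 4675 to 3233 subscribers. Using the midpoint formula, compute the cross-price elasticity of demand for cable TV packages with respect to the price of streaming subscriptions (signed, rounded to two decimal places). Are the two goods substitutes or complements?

1.37; substitutes

%ΔQ_{cable TV packages} = (3233 − 4675)/avg = -1442/3954 = -0.364693…
%ΔP_{streaming subscriptions} = (13 − 17)/avg = -4/15 = -0.266666…
E_cross = (-1442/3954) / (-4/15) = 1.3676…
E_cross > 0 ⇒ the goods are substitutes.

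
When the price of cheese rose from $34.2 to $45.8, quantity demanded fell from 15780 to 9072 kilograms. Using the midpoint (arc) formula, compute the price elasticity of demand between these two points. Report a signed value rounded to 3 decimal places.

-1.862

%ΔQ = (9072 − 15780) / [(15780 + 9072)/2] = -6708/12426 = -0.539835…
%ΔP = (45.8 − 34.2) / [(34.2 + 45.8)/2] = 11.6/40 = 0.29
Arc Ed = %ΔQ / %ΔP = (-6708/12426) / (11.6/40) = -1.86150…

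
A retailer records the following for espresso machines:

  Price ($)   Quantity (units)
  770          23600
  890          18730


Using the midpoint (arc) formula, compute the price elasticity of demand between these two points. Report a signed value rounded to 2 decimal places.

%ΔQ = (18730 − 23600) / [(23600 + 18730)/2] = -4870/21165 = -0.230096…
%ΔP = (890 − 770) / [(770 + 890)/2] = 120/830 = 0.144578…
Arc Ed = %ΔQ / %ΔP = (-4870/21165) / (120/830) = -1.5915…

-1.59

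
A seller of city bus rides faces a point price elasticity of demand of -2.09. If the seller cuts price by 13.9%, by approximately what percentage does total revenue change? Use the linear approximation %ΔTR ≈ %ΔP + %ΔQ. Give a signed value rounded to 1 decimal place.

+15.2%

%ΔQ ≈ Ed × %ΔP = (-2.09) × (-13.9%) = +29.0510%
%ΔTR ≈ %ΔP + %ΔQ = (-13.9%) + (+29.0510%) = +15.1510%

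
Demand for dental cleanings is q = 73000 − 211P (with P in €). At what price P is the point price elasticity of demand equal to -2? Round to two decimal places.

230.65

Ed = −211P/(73000 − 211P). Set this equal to -2:
211P = 2·(73000 − 211P) ⇒ 211P(1 + 2) = 2·73000
P = 2·73000 / (211·3) = 230.6477…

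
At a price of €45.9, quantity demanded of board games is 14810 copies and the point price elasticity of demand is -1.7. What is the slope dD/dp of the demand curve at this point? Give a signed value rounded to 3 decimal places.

Ed = (dD/dp)·(p/D) ⇒ dD/dp = Ed·D/p = (-1.7)·14810/45.9 = -548.51851…

-548.519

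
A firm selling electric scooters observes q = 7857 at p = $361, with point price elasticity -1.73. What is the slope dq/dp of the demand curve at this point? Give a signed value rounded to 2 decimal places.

-37.65

Ed = (dq/dp)·(p/q) ⇒ dq/dp = Ed·q/p = (-1.73)·7857/361 = -37.6526…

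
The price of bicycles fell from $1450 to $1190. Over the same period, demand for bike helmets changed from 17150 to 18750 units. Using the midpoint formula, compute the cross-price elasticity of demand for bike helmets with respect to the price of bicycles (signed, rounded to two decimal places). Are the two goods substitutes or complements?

%ΔQ_{bike helmets} = (18750 − 17150)/avg = 1600/17950 = 0.089136…
%ΔP_{bicycles} = (1190 − 1450)/avg = -260/1320 = -0.196969…
E_cross = (1600/17950) / (-260/1320) = -0.4525…
E_cross < 0 ⇒ the goods are complements.

-0.45; complements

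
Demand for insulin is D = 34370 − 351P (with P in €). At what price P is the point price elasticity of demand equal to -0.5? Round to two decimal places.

32.64

Ed = −351P/(34370 − 351P). Set this equal to -0.5:
351P = 0.5·(34370 − 351P) ⇒ 351P(1 + 0.5) = 0.5·34370
P = 0.5·34370 / (351·1.5) = 32.6400…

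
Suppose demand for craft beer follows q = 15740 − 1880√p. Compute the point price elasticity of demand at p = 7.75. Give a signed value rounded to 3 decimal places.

dq/dp = −1880/(2√p) = -337.658. At p = 7.75, q = 10506.3.
Ed = (dq/dp)·(p/q) = (-337.658) × (7.75/10506.3) = -0.24907…

-0.249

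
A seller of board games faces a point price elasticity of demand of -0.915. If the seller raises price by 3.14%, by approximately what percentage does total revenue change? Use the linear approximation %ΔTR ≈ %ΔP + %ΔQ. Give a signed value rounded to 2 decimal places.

+0.27%

%ΔQ ≈ Ed × %ΔP = (-0.915) × (+3.14%) = -2.8731%
%ΔTR ≈ %ΔP + %ΔQ = (+3.14%) + (-2.8731%) = +0.2669%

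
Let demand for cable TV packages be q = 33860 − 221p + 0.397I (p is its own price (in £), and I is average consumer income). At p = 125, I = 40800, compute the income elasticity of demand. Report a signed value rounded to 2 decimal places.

At the given values, q = 33860 − 221(125) + 0.397(40800) = 22432.6.
∂q/∂I = 0.397.
E = (0.397) × (40800/22432.6) = 0.7220…

0.72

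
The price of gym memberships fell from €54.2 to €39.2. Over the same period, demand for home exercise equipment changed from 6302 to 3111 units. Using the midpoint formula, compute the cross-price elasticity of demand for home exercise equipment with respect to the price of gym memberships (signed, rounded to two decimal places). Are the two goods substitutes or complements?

%ΔQ_{home exercise equipment} = (3111 − 6302)/avg = -3191/4706.5 = -0.677998…
%ΔP_{gym memberships} = (39.2 − 54.2)/avg = -15/46.7 = -0.321199…
E_cross = (-3191/4706.5) / (-15/46.7) = 2.1108…
E_cross > 0 ⇒ the goods are substitutes.

2.11; substitutes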